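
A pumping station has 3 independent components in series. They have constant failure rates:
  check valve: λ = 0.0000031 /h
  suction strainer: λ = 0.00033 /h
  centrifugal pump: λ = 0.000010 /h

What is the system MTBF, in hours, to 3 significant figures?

Series of exponential components: λ_sys = Σ λ_i
λ_sys = 0.0000031 + 0.00033 + 0.000010 = 3.4310e-04 /h
MTBF = 1 / λ_sys = 2910 h

2910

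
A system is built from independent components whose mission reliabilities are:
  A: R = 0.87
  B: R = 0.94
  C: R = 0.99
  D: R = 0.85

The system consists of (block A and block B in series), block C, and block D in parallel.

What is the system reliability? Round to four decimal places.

Series (A and B): 0.870000 × 0.940000 = 0.817800
Parallel ([0.817800], C, and D): 1 − (1 − 0.817800)(1 − 0.990000)(1 − 0.850000) = 0.9997

0.9997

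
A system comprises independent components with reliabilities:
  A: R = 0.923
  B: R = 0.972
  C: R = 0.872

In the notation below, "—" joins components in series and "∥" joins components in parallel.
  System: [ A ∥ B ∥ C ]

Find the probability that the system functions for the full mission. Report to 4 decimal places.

Parallel (A, B, and C): 1 − (1 − 0.923000)(1 − 0.972000)(1 − 0.872000) = 0.9997

0.9997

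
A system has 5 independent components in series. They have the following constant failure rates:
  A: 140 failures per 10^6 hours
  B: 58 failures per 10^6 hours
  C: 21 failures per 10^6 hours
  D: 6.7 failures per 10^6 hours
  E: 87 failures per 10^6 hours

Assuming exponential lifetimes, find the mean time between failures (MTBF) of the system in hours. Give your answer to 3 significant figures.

Series of exponential components: λ_sys = Σ λ_i
λ_sys = 0.00014 + 0.000058 + 0.000021 + 0.0000067 + 0.000087 = 3.1270e-04 /h
MTBF = 1 / λ_sys = 3200 h

3200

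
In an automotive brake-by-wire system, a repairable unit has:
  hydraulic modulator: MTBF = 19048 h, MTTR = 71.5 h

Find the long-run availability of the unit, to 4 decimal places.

0.9963

A(hydraulic modulator) = MTBF/(MTBF+MTTR) = 19048/(19048+71.5) = 0.9963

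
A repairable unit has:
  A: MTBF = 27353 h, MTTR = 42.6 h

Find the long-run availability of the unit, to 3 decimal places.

0.998

A(A) = MTBF/(MTBF+MTTR) = 27353/(27353+42.6) = 0.998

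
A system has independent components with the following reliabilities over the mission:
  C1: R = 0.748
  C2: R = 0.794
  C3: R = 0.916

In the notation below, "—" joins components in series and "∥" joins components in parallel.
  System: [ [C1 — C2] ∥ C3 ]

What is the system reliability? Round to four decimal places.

0.9659

Series (C1 and C2): 0.748000 × 0.794000 = 0.593912
Parallel ([0.593912] and C3): 1 − (1 − 0.593912)(1 − 0.916000) = 0.9659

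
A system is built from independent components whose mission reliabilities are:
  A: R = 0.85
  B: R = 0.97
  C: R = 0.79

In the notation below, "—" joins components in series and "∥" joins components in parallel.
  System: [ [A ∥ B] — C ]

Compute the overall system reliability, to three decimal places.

0.786

Parallel (A and B): 1 − (1 − 0.85000)(1 − 0.97000) = 0.99550
Series ([0.99550] and C): 0.99550 × 0.79000 = 0.786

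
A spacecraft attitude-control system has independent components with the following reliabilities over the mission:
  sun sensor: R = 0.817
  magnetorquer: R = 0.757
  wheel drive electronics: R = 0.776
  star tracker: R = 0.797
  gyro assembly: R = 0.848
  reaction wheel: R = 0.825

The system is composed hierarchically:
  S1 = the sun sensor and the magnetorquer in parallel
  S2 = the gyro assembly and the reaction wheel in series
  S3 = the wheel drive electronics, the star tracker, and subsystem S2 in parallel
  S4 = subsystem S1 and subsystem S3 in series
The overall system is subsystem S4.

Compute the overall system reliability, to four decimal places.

Parallel (sun sensor and magnetorquer): 1 − (1 − 0.817000)(1 − 0.757000) = 0.955531
Series (gyro assembly and reaction wheel): 0.848000 × 0.825000 = 0.699600
Parallel (wheel drive electronics, star tracker, and [0.699600]): 1 − (1 − 0.776000)(1 − 0.797000)(1 − 0.699600) = 0.986340
Series ([0.955531] and [0.986340]): 0.955531 × 0.986340 = 0.9425

0.9425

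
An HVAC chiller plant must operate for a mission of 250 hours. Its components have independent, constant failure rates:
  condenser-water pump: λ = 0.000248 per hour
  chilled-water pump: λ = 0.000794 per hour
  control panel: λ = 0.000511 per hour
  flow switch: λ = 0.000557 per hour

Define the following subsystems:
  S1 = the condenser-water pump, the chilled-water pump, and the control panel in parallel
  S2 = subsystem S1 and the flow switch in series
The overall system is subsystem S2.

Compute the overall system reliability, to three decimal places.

R(condenser-water pump) = exp(−0.000248 × 250) = 0.93988
R(chilled-water pump) = exp(−0.000794 × 250) = 0.81996
R(control panel) = exp(−0.000511 × 250) = 0.88007
R(flow switch) = exp(−0.000557 × 250) = 0.87001
Parallel (condenser-water pump, chilled-water pump, and control panel): 1 − (1 − 0.93988)(1 − 0.81996)(1 − 0.88007) = 0.99870
Series ([0.99870] and flow switch): 0.99870 × 0.87001 = 0.869

0.869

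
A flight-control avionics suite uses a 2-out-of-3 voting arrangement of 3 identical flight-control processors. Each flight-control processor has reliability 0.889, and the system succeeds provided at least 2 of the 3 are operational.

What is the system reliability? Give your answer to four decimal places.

R = Σ_{i=2}^{3} C(3,i) p^i (1−p)^{3−i} with p = 0.889
C(3,2)·0.889^2·0.111^1 = 0.263177
C(3,3)·0.889^3·0.111^0 = 0.702595
Sum = 0.9658

0.9658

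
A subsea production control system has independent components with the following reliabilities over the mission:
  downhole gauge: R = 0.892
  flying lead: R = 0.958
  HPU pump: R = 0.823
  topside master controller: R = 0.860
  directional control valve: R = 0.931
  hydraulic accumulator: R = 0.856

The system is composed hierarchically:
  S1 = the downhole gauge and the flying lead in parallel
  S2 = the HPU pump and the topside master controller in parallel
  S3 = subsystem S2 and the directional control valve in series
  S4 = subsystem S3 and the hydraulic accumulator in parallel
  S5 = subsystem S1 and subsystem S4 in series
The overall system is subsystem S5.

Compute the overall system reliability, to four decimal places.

0.9823

Parallel (downhole gauge and flying lead): 1 − (1 − 0.892000)(1 − 0.958000) = 0.995464
Parallel (HPU pump and topside master controller): 1 − (1 − 0.823000)(1 − 0.860000) = 0.975220
Series ([0.975220] and directional control valve): 0.975220 × 0.931000 = 0.907930
Parallel ([0.907930] and hydraulic accumulator): 1 − (1 − 0.907930)(1 − 0.856000) = 0.986742
Series ([0.995464] and [0.986742]): 0.995464 × 0.986742 = 0.9823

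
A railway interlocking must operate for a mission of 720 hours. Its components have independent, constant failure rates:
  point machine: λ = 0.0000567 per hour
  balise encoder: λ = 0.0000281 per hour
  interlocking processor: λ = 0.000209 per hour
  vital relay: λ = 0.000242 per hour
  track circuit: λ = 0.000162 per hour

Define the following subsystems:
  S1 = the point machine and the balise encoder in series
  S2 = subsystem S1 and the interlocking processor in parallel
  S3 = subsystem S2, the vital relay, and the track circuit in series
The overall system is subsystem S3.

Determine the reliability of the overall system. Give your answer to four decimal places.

R(point machine) = exp(−0.0000567 × 720) = 0.959998
R(balise encoder) = exp(−0.0000281 × 720) = 0.979971
R(interlocking processor) = exp(−0.000209 × 720) = 0.860295
R(vital relay) = exp(−0.000242 × 720) = 0.840095
R(track circuit) = exp(−0.000162 × 720) = 0.889906
Series (point machine and balise encoder): 0.959998 × 0.979971 = 0.940770
Parallel ([0.940770] and interlocking processor): 1 − (1 − 0.940770)(1 − 0.860295) = 0.991725
Series ([0.991725], vital relay, and track circuit): 0.991725 × 0.840095 × 0.889906 = 0.7414

0.7414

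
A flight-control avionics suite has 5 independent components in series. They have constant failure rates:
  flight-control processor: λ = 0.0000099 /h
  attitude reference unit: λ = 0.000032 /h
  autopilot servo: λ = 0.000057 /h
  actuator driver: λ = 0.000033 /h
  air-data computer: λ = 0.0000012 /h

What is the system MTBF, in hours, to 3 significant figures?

Series of exponential components: λ_sys = Σ λ_i
λ_sys = 0.0000099 + 0.000032 + 0.000057 + 0.000033 + 0.0000012 = 1.3310e-04 /h
MTBF = 1 / λ_sys = 7510 h

7510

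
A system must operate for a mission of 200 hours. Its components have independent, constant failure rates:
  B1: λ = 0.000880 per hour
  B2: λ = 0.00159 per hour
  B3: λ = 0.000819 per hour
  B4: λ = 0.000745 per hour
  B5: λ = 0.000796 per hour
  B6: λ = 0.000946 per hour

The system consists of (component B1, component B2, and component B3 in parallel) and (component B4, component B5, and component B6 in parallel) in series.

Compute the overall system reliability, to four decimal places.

0.9899

R(B1) = exp(−0.000880 × 200) = 0.838618
R(B2) = exp(−0.00159 × 200) = 0.727603
R(B3) = exp(−0.000819 × 200) = 0.848912
R(B4) = exp(−0.000745 × 200) = 0.861569
R(B5) = exp(−0.000796 × 200) = 0.852826
R(B6) = exp(−0.000946 × 200) = 0.827621
Parallel (B1, B2, and B3): 1 − (1 − 0.838618)(1 − 0.727603)(1 − 0.848912) = 0.993358
Parallel (B4, B5, and B6): 1 − (1 − 0.861569)(1 − 0.852826)(1 − 0.827621) = 0.996488
Series ([0.993358] and [0.996488]): 0.993358 × 0.996488 = 0.9899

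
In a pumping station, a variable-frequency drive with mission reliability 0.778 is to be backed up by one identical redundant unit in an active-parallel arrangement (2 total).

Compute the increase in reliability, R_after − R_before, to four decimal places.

0.1727

R_before = 0.778
R_after = 1 − (1 − 0.778)^2 = 0.9507
ΔR = 0.9507 − 0.778 = 0.1727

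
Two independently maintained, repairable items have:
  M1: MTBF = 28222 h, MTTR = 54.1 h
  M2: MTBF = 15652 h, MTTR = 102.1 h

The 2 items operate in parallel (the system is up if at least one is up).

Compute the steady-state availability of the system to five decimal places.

A(M1) = MTBF/(MTBF+MTTR) = 28222/(28222+54.1) = 0.998087
A(M2) = MTBF/(MTBF+MTTR) = 15652/(15652+102.1) = 0.993519
Parallel availability: 1 − (1 − 0.998087)(1 − 0.993519) = 0.99999

0.99999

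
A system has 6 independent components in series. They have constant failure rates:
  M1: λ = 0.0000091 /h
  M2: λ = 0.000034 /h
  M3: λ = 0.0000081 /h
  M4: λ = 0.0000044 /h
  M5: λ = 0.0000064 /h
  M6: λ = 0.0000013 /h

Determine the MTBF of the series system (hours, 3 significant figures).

Series of exponential components: λ_sys = Σ λ_i
λ_sys = 0.0000091 + 0.000034 + 0.0000081 + 0.0000044 + 0.0000064 + 0.0000013 = 6.3300e-05 /h
MTBF = 1 / λ_sys = 15800 h

15800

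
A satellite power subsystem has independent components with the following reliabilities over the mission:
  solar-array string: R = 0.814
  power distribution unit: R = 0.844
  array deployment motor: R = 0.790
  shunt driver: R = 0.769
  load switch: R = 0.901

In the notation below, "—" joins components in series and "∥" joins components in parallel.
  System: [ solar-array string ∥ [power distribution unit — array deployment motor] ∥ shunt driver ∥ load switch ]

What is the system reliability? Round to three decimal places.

Series (power distribution unit and array deployment motor): 0.84400 × 0.79000 = 0.66676
Parallel (solar-array string, [0.66676], shunt driver, and load switch): 1 − (1 − 0.81400)(1 − 0.66676)(1 − 0.76900)(1 − 0.90100) = 0.999

0.999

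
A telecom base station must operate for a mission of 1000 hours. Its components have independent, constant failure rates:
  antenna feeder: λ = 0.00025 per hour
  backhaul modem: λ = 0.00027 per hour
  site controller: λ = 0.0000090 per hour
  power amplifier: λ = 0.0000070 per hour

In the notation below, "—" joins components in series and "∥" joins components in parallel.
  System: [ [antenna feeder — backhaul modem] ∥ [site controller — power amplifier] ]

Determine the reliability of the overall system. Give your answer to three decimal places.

0.994

R(antenna feeder) = exp(−0.00025 × 1000) = 0.77880
R(backhaul modem) = exp(−0.00027 × 1000) = 0.76338
R(site controller) = exp(−0.0000090 × 1000) = 0.99104
R(power amplifier) = exp(−0.0000070 × 1000) = 0.99302
Series (antenna feeder and backhaul modem): 0.77880 × 0.76338 = 0.59452
Series (site controller and power amplifier): 0.99104 × 0.99302 = 0.98412
Parallel ([0.59452] and [0.98412]): 1 − (1 − 0.59452)(1 − 0.98412) = 0.994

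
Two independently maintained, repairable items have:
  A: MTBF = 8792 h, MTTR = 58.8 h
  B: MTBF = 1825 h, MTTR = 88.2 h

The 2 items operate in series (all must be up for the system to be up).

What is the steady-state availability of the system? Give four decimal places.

A(A) = MTBF/(MTBF+MTTR) = 8792/(8792+58.8) = 0.993357
A(B) = MTBF/(MTBF+MTTR) = 1825/(1825+88.2) = 0.953899
Series availability: 0.993357 × 0.953899 = 0.9476

0.9476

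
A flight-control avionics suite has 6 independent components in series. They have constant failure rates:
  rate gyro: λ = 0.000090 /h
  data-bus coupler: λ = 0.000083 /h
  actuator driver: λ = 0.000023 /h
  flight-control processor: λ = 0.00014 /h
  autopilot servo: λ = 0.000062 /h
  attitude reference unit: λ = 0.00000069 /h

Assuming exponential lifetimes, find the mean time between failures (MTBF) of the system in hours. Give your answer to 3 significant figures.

Series of exponential components: λ_sys = Σ λ_i
λ_sys = 0.000090 + 0.000083 + 0.000023 + 0.00014 + 0.000062 + 0.00000069 = 3.9869e-04 /h
MTBF = 1 / λ_sys = 2510 h

2510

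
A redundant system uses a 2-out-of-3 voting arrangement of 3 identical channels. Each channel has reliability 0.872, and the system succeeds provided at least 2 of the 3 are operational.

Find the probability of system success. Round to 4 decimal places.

R = Σ_{i=2}^{3} C(3,i) p^i (1−p)^{3−i} with p = 0.872
C(3,2)·0.872^2·0.128^1 = 0.291987
C(3,3)·0.872^3·0.128^0 = 0.663055
Sum = 0.9550

0.9550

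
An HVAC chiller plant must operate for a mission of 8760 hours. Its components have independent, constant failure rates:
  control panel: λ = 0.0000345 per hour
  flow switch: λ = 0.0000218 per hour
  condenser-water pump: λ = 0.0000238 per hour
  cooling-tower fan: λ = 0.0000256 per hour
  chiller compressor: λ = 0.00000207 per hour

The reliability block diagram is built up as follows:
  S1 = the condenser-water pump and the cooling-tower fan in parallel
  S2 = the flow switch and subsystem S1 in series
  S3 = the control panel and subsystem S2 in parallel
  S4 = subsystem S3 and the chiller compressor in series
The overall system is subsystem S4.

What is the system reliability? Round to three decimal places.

R(control panel) = exp(−0.0000345 × 8760) = 0.73918
R(flow switch) = exp(−0.0000218 × 8760) = 0.82616
R(condenser-water pump) = exp(−0.0000238 × 8760) = 0.81181
R(cooling-tower fan) = exp(−0.0000256 × 8760) = 0.79911
R(chiller compressor) = exp(−0.00000207 × 8760) = 0.98203
Parallel (condenser-water pump and cooling-tower fan): 1 − (1 − 0.81181)(1 − 0.79911) = 0.96219
Series (flow switch and [0.96219]): 0.82616 × 0.96219 = 0.79492
Parallel (control panel and [0.79492]): 1 − (1 − 0.73918)(1 − 0.79492) = 0.94651
Series ([0.94651] and chiller compressor): 0.94651 × 0.98203 = 0.930

0.930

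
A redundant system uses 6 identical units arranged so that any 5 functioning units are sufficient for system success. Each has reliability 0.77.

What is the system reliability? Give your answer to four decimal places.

0.5820

R = Σ_{i=5}^{6} C(6,i) p^i (1−p)^{6−i} with p = 0.77
C(6,5)·0.77^5·0.23^1 = 0.373536
C(6,6)·0.77^6·0.23^0 = 0.208422
Sum = 0.5820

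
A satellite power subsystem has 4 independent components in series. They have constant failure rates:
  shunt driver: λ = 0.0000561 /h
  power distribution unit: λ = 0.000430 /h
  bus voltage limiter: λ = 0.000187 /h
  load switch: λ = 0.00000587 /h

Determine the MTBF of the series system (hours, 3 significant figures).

Series of exponential components: λ_sys = Σ λ_i
λ_sys = 0.0000561 + 0.000430 + 0.000187 + 0.00000587 = 6.7897e-04 /h
MTBF = 1 / λ_sys = 1470 h

1470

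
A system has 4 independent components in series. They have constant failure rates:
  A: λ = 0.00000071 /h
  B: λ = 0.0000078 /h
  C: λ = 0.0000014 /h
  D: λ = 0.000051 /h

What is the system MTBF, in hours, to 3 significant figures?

16400

Series of exponential components: λ_sys = Σ λ_i
λ_sys = 0.00000071 + 0.0000078 + 0.0000014 + 0.000051 = 6.0910e-05 /h
MTBF = 1 / λ_sys = 16400 h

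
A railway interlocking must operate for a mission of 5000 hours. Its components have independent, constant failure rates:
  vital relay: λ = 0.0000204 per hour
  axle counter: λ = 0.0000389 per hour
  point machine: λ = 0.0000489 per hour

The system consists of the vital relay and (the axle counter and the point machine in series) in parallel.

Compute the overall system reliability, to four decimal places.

R(vital relay) = exp(−0.0000204 × 5000) = 0.903030
R(axle counter) = exp(−0.0000389 × 5000) = 0.823246
R(point machine) = exp(−0.0000489 × 5000) = 0.783096
Series (axle counter and point machine): 0.823246 × 0.783096 = 0.644681
Parallel (vital relay and [0.644681]): 1 − (1 − 0.903030)(1 − 0.644681) = 0.9655

0.9655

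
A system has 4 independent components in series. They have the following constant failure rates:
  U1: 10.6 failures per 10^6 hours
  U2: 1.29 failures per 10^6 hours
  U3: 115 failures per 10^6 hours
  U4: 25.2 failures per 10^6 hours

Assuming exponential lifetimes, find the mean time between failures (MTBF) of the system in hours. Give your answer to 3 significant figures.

Series of exponential components: λ_sys = Σ λ_i
λ_sys = 0.0000106 + 0.00000129 + 0.000115 + 0.0000252 = 1.5209e-04 /h
MTBF = 1 / λ_sys = 6580 h

6580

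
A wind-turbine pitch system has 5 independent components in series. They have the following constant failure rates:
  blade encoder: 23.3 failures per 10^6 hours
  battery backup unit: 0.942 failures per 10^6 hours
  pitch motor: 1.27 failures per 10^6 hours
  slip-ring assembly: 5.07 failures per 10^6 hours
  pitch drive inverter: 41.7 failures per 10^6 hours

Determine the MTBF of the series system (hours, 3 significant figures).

13800

Series of exponential components: λ_sys = Σ λ_i
λ_sys = 0.0000233 + 0.000000942 + 0.00000127 + 0.00000507 + 0.0000417 = 7.2282e-05 /h
MTBF = 1 / λ_sys = 13800 h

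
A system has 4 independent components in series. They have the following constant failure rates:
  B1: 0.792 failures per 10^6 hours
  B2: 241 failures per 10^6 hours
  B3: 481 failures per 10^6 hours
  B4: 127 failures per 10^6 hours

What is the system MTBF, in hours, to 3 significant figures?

1180

Series of exponential components: λ_sys = Σ λ_i
λ_sys = 0.000000792 + 0.000241 + 0.000481 + 0.000127 = 8.4979e-04 /h
MTBF = 1 / λ_sys = 1180 h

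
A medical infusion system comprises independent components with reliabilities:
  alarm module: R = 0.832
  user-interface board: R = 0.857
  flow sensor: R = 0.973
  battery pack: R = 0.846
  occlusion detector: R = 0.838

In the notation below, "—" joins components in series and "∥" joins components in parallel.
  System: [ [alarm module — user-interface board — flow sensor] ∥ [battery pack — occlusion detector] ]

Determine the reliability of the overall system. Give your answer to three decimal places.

Series (alarm module, user-interface board, and flow sensor): 0.83200 × 0.85700 × 0.97300 = 0.69377
Series (battery pack and occlusion detector): 0.84600 × 0.83800 = 0.70895
Parallel ([0.69377] and [0.70895]): 1 − (1 − 0.69377)(1 − 0.70895) = 0.911

0.911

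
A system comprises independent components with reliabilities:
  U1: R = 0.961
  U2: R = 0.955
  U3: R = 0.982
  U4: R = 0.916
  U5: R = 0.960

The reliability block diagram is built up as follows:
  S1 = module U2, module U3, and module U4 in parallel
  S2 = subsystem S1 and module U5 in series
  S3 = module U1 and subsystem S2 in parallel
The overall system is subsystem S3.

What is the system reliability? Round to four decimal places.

0.9984

Parallel (U2, U3, and U4): 1 − (1 − 0.955000)(1 − 0.982000)(1 − 0.916000) = 0.999932
Series ([0.999932] and U5): 0.999932 × 0.960000 = 0.959935
Parallel (U1 and [0.959935]): 1 − (1 − 0.961000)(1 − 0.959935) = 0.9984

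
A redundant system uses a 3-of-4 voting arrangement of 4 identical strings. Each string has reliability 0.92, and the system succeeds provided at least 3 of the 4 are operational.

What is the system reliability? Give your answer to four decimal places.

0.9656

R = Σ_{i=3}^{4} C(4,i) p^i (1−p)^{4−i} with p = 0.92
C(4,3)·0.92^3·0.08^1 = 0.249180
C(4,4)·0.92^4·0.08^0 = 0.716393
Sum = 0.9656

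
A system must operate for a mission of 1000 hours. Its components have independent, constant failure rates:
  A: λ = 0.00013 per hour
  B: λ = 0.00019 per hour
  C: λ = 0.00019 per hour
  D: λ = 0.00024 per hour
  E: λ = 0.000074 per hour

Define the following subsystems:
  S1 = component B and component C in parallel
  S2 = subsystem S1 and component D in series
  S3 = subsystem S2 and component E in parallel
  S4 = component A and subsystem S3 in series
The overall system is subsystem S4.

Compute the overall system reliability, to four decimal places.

R(A) = exp(−0.00013 × 1000) = 0.878095
R(B) = exp(−0.00019 × 1000) = 0.826959
R(C) = exp(−0.00019 × 1000) = 0.826959
R(D) = exp(−0.00024 × 1000) = 0.786628
R(E) = exp(−0.000074 × 1000) = 0.928672
Parallel (B and C): 1 − (1 − 0.826959)(1 − 0.826959) = 0.970057
Series ([0.970057] and D): 0.970057 × 0.786628 = 0.763074
Parallel ([0.763074] and E): 1 − (1 − 0.763074)(1 − 0.928672) = 0.983101
Series (A and [0.983101]): 0.878095 × 0.983101 = 0.8633

0.8633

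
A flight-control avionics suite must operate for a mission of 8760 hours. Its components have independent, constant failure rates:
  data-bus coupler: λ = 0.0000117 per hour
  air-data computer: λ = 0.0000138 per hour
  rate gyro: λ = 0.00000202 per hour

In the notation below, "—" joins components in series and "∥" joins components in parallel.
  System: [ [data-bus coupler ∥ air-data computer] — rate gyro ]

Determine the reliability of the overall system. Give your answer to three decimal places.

0.972

R(data-bus coupler) = exp(−0.0000117 × 8760) = 0.90259
R(air-data computer) = exp(−0.0000138 × 8760) = 0.88613
R(rate gyro) = exp(−0.00000202 × 8760) = 0.98246
Parallel (data-bus coupler and air-data computer): 1 − (1 − 0.90259)(1 − 0.88613) = 0.98891
Series ([0.98891] and rate gyro): 0.98891 × 0.98246 = 0.972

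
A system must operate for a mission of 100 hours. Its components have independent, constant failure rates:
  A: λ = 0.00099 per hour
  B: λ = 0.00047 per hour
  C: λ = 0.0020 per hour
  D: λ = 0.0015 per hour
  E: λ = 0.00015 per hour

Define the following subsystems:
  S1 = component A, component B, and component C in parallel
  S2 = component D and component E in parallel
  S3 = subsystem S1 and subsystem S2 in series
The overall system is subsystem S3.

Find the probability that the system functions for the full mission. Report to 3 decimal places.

0.997

R(A) = exp(−0.00099 × 100) = 0.90574
R(B) = exp(−0.00047 × 100) = 0.95409
R(C) = exp(−0.0020 × 100) = 0.81873
R(D) = exp(−0.0015 × 100) = 0.86071
R(E) = exp(−0.00015 × 100) = 0.98511
Parallel (A, B, and C): 1 − (1 − 0.90574)(1 − 0.95409)(1 − 0.81873) = 0.99922
Parallel (D and E): 1 − (1 − 0.86071)(1 − 0.98511) = 0.99793
Series ([0.99922] and [0.99793]): 0.99922 × 0.99793 = 0.997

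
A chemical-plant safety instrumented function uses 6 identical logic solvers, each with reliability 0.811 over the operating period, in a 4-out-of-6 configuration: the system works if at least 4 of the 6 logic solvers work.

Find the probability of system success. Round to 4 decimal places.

R = Σ_{i=4}^{6} C(6,i) p^i (1−p)^{6−i} with p = 0.811
C(6,4)·0.811^4·0.189^2 = 0.231792
C(6,5)·0.811^5·0.189^1 = 0.397848
C(6,6)·0.811^6·0.189^0 = 0.284528
Sum = 0.9142

0.9142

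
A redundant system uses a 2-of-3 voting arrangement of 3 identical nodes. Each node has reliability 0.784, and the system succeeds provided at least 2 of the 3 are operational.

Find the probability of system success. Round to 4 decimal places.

R = Σ_{i=2}^{3} C(3,i) p^i (1−p)^{3−i} with p = 0.784
C(3,2)·0.784^2·0.216^1 = 0.398297
C(3,3)·0.784^3·0.216^0 = 0.481890
Sum = 0.8802

0.8802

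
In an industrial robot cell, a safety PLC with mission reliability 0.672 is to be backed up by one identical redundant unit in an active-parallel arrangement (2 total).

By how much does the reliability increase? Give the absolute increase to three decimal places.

0.220

R_before = 0.672
R_after = 1 − (1 − 0.672)^2 = 0.892
ΔR = 0.892 − 0.672 = 0.220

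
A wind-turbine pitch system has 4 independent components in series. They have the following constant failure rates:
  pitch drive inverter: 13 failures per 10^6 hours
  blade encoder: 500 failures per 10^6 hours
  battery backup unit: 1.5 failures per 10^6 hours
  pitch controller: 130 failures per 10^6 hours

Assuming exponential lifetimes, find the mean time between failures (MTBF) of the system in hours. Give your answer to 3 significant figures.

1550

Series of exponential components: λ_sys = Σ λ_i
λ_sys = 0.000013 + 0.00050 + 0.0000015 + 0.00013 = 6.4450e-04 /h
MTBF = 1 / λ_sys = 1550 h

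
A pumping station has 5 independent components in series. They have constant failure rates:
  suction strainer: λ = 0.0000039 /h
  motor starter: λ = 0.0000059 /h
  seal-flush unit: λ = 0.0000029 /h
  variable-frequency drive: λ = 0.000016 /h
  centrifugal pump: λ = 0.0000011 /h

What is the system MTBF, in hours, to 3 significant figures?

33600

Series of exponential components: λ_sys = Σ λ_i
λ_sys = 0.0000039 + 0.0000059 + 0.0000029 + 0.000016 + 0.0000011 = 2.9800e-05 /h
MTBF = 1 / λ_sys = 33600 h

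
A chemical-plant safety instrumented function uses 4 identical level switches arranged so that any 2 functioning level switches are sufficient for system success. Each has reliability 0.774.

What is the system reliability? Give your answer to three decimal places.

0.962

R = Σ_{i=2}^{4} C(4,i) p^i (1−p)^{4−i} with p = 0.774
C(4,2)·0.774^2·0.226^2 = 0.18359
C(4,3)·0.774^3·0.226^1 = 0.41917
C(4,4)·0.774^4·0.226^0 = 0.35889
Sum = 0.962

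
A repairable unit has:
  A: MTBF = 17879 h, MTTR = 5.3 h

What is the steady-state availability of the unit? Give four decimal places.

A(A) = MTBF/(MTBF+MTTR) = 17879/(17879+5.3) = 0.9997

0.9997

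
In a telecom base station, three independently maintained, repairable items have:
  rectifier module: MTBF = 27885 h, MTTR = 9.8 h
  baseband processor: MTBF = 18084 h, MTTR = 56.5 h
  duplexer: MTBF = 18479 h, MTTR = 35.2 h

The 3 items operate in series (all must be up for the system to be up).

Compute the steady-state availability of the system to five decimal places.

0.99464

A(rectifier module) = MTBF/(MTBF+MTTR) = 27885/(27885+9.8) = 0.999649
A(baseband processor) = MTBF/(MTBF+MTTR) = 18084/(18084+56.5) = 0.996885
A(duplexer) = MTBF/(MTBF+MTTR) = 18479/(18479+35.2) = 0.998099
Series availability: 0.999649 × 0.996885 × 0.998099 = 0.99464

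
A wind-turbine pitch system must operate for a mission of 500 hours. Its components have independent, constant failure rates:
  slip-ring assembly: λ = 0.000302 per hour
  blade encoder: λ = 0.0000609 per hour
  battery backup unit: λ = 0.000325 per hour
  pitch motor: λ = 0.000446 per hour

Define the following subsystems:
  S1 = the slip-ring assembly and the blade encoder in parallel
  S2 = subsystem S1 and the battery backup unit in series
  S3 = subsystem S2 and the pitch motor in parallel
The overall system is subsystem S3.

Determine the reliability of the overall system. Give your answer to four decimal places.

R(slip-ring assembly) = exp(−0.000302 × 500) = 0.859848
R(blade encoder) = exp(−0.0000609 × 500) = 0.970009
R(battery backup unit) = exp(−0.000325 × 500) = 0.850016
R(pitch motor) = exp(−0.000446 × 500) = 0.800115
Parallel (slip-ring assembly and blade encoder): 1 − (1 − 0.859848)(1 − 0.970009) = 0.995797
Series ([0.995797] and battery backup unit): 0.995797 × 0.850016 = 0.846443
Parallel ([0.846443] and pitch motor): 1 − (1 − 0.846443)(1 − 0.800115) = 0.9693

0.9693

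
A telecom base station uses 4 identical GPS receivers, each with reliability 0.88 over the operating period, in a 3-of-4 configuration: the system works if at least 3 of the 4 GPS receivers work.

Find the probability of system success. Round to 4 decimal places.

R = Σ_{i=3}^{4} C(4,i) p^i (1−p)^{4−i} with p = 0.88
C(4,3)·0.88^3·0.12^1 = 0.327107
C(4,4)·0.88^4·0.12^0 = 0.599695
Sum = 0.9268

0.9268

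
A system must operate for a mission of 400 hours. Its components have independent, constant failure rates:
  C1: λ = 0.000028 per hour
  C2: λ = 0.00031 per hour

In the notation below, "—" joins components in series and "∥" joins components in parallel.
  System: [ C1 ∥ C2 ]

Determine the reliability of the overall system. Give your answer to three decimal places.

0.999

R(C1) = exp(−0.000028 × 400) = 0.98886
R(C2) = exp(−0.00031 × 400) = 0.88338
Parallel (C1 and C2): 1 − (1 − 0.98886)(1 − 0.88338) = 0.999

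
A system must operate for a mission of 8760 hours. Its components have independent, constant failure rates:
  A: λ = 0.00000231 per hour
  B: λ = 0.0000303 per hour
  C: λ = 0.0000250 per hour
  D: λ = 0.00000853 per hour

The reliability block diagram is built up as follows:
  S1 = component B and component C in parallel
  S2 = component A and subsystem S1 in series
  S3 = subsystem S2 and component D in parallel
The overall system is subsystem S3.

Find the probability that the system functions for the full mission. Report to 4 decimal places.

R(A) = exp(−0.00000231 × 8760) = 0.979968
R(B) = exp(−0.0000303 × 8760) = 0.766878
R(C) = exp(−0.0000250 × 8760) = 0.803322
R(D) = exp(−0.00000853 × 8760) = 0.928001
Parallel (B and C): 1 − (1 − 0.766878)(1 − 0.803322) = 0.954150
Series (A and [0.954150]): 0.979968 × 0.954150 = 0.935036
Parallel ([0.935036] and D): 1 − (1 − 0.935036)(1 − 0.928001) = 0.9953

0.9953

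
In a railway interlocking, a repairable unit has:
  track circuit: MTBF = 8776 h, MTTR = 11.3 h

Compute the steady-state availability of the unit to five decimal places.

0.99871

A(track circuit) = MTBF/(MTBF+MTTR) = 8776/(8776+11.3) = 0.99871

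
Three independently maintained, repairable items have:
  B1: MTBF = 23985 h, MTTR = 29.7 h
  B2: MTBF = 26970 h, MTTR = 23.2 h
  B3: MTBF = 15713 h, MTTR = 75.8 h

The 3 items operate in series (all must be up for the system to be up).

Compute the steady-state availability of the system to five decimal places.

A(B1) = MTBF/(MTBF+MTTR) = 23985/(23985+29.7) = 0.998763
A(B2) = MTBF/(MTBF+MTTR) = 26970/(26970+23.2) = 0.999141
A(B3) = MTBF/(MTBF+MTTR) = 15713/(15713+75.8) = 0.995199
Series availability: 0.998763 × 0.999141 × 0.995199 = 0.99311

0.99311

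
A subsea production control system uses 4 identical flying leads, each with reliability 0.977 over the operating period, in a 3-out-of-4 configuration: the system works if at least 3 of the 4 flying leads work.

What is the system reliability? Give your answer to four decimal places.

R = Σ_{i=3}^{4} C(4,i) p^i (1−p)^{4−i} with p = 0.977
C(4,3)·0.977^3·0.023^1 = 0.085797
C(4,4)·0.977^4·0.023^0 = 0.911126
Sum = 0.9969

0.9969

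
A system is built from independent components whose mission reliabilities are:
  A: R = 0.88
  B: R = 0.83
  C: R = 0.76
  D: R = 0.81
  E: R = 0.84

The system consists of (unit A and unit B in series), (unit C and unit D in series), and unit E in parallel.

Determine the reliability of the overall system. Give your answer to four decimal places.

0.9834

Series (A and B): 0.880000 × 0.830000 = 0.730400
Series (C and D): 0.760000 × 0.810000 = 0.615600
Parallel ([0.730400], [0.615600], and E): 1 − (1 − 0.730400)(1 − 0.615600)(1 − 0.840000) = 0.9834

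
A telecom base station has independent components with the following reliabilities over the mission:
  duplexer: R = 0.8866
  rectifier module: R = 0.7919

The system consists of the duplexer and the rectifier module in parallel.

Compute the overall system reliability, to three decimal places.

Parallel (duplexer and rectifier module): 1 − (1 − 0.88660)(1 − 0.79190) = 0.976

0.976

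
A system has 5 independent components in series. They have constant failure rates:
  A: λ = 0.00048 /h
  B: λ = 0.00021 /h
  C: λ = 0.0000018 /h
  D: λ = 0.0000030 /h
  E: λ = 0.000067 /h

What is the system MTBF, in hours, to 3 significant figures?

1310

Series of exponential components: λ_sys = Σ λ_i
λ_sys = 0.00048 + 0.00021 + 0.0000018 + 0.0000030 + 0.000067 = 7.6180e-04 /h
MTBF = 1 / λ_sys = 1310 h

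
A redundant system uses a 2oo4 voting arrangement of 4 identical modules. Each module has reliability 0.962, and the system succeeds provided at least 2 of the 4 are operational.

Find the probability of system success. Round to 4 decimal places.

R = Σ_{i=2}^{4} C(4,i) p^i (1−p)^{4−i} with p = 0.962
C(4,2)·0.962^2·0.038^2 = 0.008018
C(4,3)·0.962^3·0.038^1 = 0.135322
C(4,4)·0.962^4·0.038^0 = 0.856447
Sum = 0.9998

0.9998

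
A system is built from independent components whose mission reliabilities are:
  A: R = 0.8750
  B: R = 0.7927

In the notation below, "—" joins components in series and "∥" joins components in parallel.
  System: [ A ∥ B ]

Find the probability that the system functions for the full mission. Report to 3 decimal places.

Parallel (A and B): 1 − (1 − 0.87500)(1 − 0.79270) = 0.974

0.974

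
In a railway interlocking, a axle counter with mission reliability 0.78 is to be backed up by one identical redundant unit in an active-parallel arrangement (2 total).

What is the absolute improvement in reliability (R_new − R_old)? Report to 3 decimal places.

0.172

R_before = 0.78
R_after = 1 − (1 − 0.78)^2 = 0.952
ΔR = 0.952 − 0.78 = 0.172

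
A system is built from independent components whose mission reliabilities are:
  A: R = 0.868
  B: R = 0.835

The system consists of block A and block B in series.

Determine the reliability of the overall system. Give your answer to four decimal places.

0.7248

Series (A and B): 0.868000 × 0.835000 = 0.7248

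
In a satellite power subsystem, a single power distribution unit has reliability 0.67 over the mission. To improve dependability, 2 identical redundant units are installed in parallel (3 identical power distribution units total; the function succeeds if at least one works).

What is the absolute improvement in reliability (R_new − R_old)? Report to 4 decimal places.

R_before = 0.67
R_after = 1 − (1 − 0.67)^3 = 0.9641
ΔR = 0.9641 − 0.67 = 0.2941

0.2941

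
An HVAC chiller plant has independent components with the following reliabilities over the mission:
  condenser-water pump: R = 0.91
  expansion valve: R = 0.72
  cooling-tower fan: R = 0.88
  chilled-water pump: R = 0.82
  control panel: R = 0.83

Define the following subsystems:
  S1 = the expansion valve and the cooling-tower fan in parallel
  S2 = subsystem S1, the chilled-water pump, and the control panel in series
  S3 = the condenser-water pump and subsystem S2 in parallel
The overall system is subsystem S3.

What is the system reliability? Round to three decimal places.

Parallel (expansion valve and cooling-tower fan): 1 − (1 − 0.72000)(1 − 0.88000) = 0.96640
Series ([0.96640], chilled-water pump, and control panel): 0.96640 × 0.82000 × 0.83000 = 0.65773
Parallel (condenser-water pump and [0.65773]): 1 − (1 − 0.91000)(1 − 0.65773) = 0.969

0.969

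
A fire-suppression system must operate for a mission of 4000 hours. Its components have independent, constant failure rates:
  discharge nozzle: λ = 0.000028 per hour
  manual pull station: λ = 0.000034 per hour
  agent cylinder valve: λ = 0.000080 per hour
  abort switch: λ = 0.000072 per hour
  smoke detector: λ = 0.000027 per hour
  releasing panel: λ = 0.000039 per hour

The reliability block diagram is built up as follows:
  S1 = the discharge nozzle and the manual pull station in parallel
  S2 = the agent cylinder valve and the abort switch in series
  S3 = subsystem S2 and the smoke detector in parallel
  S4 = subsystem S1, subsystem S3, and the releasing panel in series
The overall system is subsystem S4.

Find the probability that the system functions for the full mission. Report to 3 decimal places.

0.805

R(discharge nozzle) = exp(−0.000028 × 4000) = 0.89404
R(manual pull station) = exp(−0.000034 × 4000) = 0.87284
R(agent cylinder valve) = exp(−0.000080 × 4000) = 0.72615
R(abort switch) = exp(−0.000072 × 4000) = 0.74976
R(smoke detector) = exp(−0.000027 × 4000) = 0.89763
R(releasing panel) = exp(−0.000039 × 4000) = 0.85556
Parallel (discharge nozzle and manual pull station): 1 − (1 − 0.89404)(1 − 0.87284) = 0.98653
Series (agent cylinder valve and abort switch): 0.72615 × 0.74976 = 0.54444
Parallel ([0.54444] and smoke detector): 1 − (1 − 0.54444)(1 − 0.89763) = 0.95336
Series ([0.98653], [0.95336], and releasing panel): 0.98653 × 0.95336 × 0.85556 = 0.805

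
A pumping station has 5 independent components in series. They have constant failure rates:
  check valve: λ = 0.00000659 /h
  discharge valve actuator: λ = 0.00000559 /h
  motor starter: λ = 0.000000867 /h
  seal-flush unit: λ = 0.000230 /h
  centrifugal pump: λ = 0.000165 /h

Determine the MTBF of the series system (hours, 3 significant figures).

Series of exponential components: λ_sys = Σ λ_i
λ_sys = 0.00000659 + 0.00000559 + 0.000000867 + 0.000230 + 0.000165 = 4.0805e-04 /h
MTBF = 1 / λ_sys = 2450 h

2450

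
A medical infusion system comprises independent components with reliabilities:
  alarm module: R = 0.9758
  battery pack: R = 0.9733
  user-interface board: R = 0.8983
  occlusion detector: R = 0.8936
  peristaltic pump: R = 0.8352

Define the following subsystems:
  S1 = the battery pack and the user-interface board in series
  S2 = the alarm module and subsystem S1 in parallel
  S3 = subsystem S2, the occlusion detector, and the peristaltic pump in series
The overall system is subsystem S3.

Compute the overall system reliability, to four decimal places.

Series (battery pack and user-interface board): 0.973300 × 0.898300 = 0.874315
Parallel (alarm module and [0.874315]): 1 − (1 − 0.975800)(1 − 0.874315) = 0.996958
Series ([0.996958], occlusion detector, and peristaltic pump): 0.996958 × 0.893600 × 0.835200 = 0.7441

0.7441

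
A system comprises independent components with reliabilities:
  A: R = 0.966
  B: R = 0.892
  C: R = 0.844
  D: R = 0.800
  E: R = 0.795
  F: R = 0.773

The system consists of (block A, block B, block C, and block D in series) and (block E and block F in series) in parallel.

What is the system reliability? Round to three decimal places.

0.839

Series (A, B, C, and D): 0.96600 × 0.89200 × 0.84400 × 0.80000 = 0.58180
Series (E and F): 0.79500 × 0.77300 = 0.61454
Parallel ([0.58180] and [0.61454]): 1 − (1 − 0.58180)(1 − 0.61454) = 0.839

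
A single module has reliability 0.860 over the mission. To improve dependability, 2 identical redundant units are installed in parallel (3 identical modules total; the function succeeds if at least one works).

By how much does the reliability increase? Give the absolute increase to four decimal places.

R_before = 0.860
R_after = 1 − (1 − 0.860)^3 = 0.9973
ΔR = 0.9973 − 0.860 = 0.1373

0.1373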